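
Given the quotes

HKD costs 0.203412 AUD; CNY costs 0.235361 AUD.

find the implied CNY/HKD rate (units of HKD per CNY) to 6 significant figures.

1 CNY × 0.235361 = 0.235361 AUD
0.235361 AUD ÷ 0.203412 = 1.15707 HKD

CNY/HKD = 1.15707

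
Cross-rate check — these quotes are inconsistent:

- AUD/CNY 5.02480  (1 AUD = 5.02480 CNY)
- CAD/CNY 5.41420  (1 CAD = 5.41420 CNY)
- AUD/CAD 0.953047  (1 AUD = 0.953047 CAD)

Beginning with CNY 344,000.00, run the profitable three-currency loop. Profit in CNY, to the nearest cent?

Profitable loop is CNY → AUD → CAD → CNY:
CNY 344,000.00 ÷ 5.02480 = AUD 68,460.44
AUD 68,460.44 × 0.953047 = CAD 65,246.01
CAD 65,246.01 × 5.41420 = CNY 353,254.97
Profit = CNY 353,254.97 − CNY 344,000.00

Profit: CNY 9,254.97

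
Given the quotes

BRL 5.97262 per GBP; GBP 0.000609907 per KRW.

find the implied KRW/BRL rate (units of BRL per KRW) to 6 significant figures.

KRW/BRL = 0.00364274

1 KRW × 0.000609907 = 0.000609907 GBP
0.000609907 GBP × 5.97262 = 0.00364274 BRL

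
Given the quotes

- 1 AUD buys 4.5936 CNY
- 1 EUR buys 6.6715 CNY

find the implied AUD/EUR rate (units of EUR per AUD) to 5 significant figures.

1 AUD × 4.5936 = 4.5936 CNY
4.5936 CNY ÷ 6.6715 = 0.688541 EUR

AUD/EUR = 0.68854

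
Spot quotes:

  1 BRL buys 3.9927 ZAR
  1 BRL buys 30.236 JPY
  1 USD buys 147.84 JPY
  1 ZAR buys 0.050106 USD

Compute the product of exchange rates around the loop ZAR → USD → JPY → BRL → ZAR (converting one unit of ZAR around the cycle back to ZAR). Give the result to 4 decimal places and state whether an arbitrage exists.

Around ZAR → USD → JPY → BRL → ZAR: 1 × 0.050106 × 147.84 ÷ 30.236 × 3.9927 = 0.978192
Product < 1; profitable direction is ZAR → BRL → JPY → USD → ZAR.

0.9782 (arbitrage exists)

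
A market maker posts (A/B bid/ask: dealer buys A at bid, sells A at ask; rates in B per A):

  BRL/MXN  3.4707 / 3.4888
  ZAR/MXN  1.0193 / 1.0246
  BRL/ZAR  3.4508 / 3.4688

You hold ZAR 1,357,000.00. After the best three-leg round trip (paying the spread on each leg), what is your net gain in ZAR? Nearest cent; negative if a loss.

Net profit: ZAR 11,124.40

Best loop ZAR → MXN → BRL → ZAR:
ZAR 1,357,000.00 × 1.0193 (sell ZAR at bid) = MXN 1,383,190.10
MXN 1,383,190.10 ÷ 3.4888 (buy BRL at ask) = BRL 396,465.86
BRL 396,465.86 × 3.4508 (sell BRL at bid) = ZAR 1,368,124.40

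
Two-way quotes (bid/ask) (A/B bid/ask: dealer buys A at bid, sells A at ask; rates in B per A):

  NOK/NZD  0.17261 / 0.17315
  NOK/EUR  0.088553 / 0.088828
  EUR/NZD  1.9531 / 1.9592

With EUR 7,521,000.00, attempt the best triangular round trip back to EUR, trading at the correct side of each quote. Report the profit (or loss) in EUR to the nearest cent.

Net result: EUR -8,562.85 (no profitable arbitrage after spreads)

Best loop EUR → NZD → NOK → EUR:
EUR 7,521,000.00 × 1.9531 (sell EUR at bid) = NZD 14,689,265.10
NZD 14,689,265.10 ÷ 0.17315 (buy NOK at ask) = NOK 84,835,490.04
NOK 84,835,490.04 × 0.088553 (sell NOK at bid) = EUR 7,512,437.15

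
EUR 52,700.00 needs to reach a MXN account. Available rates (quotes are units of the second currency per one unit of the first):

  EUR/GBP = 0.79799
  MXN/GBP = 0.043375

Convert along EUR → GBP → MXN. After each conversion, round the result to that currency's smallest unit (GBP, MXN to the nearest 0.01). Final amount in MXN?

EUR 52,700.00 × 0.79799 = GBP 42,054.07
GBP 42,054.07 ÷ 0.043375 = MXN 969,546.28

MXN 969,546.28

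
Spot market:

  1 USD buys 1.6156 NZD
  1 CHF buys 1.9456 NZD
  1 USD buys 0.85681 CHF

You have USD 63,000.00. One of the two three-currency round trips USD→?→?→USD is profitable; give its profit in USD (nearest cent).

Profitable loop is USD → CHF → NZD → USD:
USD 63,000.00 × 0.85681 = CHF 53,979.03
CHF 53,979.03 × 1.9456 = NZD 105,021.60
NZD 105,021.60 ÷ 1.6156 = USD 65,004.70
Profit = USD 65,004.70 − USD 63,000.00

Profit: USD 2,004.70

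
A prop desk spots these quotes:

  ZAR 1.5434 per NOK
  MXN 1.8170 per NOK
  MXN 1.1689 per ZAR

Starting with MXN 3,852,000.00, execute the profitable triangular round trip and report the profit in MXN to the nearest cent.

Profitable loop is MXN → ZAR → NOK → MXN:
MXN 3,852,000.00 ÷ 1.1689 = ZAR 3,295,405.94
ZAR 3,295,405.94 ÷ 1.5434 = NOK 2,135,160.00
NOK 2,135,160.00 × 1.8170 = MXN 3,879,585.71
Profit = MXN 3,879,585.71 − MXN 3,852,000.00

Profit: MXN 27,585.71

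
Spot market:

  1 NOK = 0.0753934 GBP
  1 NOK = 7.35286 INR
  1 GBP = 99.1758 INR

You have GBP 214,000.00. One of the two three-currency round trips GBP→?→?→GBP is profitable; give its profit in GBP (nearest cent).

Profitable loop is GBP → INR → NOK → GBP:
GBP 214,000.00 × 99.1758 = INR 21,223,621.20
INR 21,223,621.20 ÷ 7.35286 = NOK 2,886,444.35
NOK 2,886,444.35 × 0.0753934 = GBP 217,618.85
Profit = GBP 217,618.85 − GBP 214,000.00

Profit: GBP 3,618.85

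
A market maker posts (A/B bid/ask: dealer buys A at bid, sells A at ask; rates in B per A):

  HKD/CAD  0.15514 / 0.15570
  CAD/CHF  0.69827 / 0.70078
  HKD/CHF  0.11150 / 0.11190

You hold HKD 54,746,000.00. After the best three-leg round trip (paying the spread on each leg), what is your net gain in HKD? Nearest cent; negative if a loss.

Net profit: HKD 1,198,442.35

Best loop HKD → CHF → CAD → HKD:
HKD 54,746,000.00 × 0.11150 (sell HKD at bid) = CHF 6,104,179.00
CHF 6,104,179.00 ÷ 0.70078 (buy CAD at ask) = CAD 8,710,549.67
CAD 8,710,549.67 ÷ 0.15570 (buy HKD at ask) = HKD 55,944,442.35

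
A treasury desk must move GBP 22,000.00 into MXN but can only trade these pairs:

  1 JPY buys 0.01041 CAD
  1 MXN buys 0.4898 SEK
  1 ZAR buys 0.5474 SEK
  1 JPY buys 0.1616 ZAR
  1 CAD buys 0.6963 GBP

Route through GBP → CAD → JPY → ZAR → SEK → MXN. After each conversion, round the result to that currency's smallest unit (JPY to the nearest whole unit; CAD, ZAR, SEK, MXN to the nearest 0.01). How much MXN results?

MXN 548,154.45

GBP 22,000.00 ÷ 0.6963 = CAD 31,595.58
CAD 31,595.58 ÷ 0.01041 = JPY 3,035,118
JPY 3,035,118 × 0.1616 = ZAR 490,475.07
ZAR 490,475.07 × 0.5474 = SEK 268,486.05
SEK 268,486.05 ÷ 0.4898 = MXN 548,154.45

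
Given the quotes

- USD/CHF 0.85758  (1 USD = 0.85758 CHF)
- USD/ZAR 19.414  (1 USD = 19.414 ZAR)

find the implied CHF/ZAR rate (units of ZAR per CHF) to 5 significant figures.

CHF/ZAR = 22.638

1 CHF ÷ 0.85758 = 1.16607 USD
1.16607 USD × 19.414 = 22.6381 ZAR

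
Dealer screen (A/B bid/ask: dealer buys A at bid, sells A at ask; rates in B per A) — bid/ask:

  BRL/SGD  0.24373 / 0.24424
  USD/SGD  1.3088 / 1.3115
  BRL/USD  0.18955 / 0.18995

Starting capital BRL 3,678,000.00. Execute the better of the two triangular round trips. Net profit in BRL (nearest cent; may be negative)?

Net profit: BRL 57,872.18

Best loop BRL → USD → SGD → BRL:
BRL 3,678,000.00 × 0.18955 (sell BRL at bid) = USD 697,164.90
USD 697,164.90 × 1.3088 (sell USD at bid) = SGD 912,449.42
SGD 912,449.42 ÷ 0.24424 (buy BRL at ask) = BRL 3,735,872.18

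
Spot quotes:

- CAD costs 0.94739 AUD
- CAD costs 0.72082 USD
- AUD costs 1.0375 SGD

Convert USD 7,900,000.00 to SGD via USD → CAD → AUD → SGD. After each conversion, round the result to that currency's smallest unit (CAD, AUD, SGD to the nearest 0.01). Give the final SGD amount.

USD 7,900,000.00 ÷ 0.72082 = CAD 10,959,740.30
CAD 10,959,740.30 × 0.94739 = AUD 10,383,148.36
AUD 10,383,148.36 × 1.0375 = SGD 10,772,516.42

SGD 10,772,516.42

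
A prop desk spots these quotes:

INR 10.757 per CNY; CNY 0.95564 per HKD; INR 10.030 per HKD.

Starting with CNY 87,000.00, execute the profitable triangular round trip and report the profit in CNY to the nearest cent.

Profit: CNY 2,166.93

Profitable loop is CNY → INR → HKD → CNY:
CNY 87,000.00 × 10.757 = INR 935,859.00
INR 935,859.00 ÷ 10.030 = HKD 93,305.98
HKD 93,305.98 × 0.95564 = CNY 89,166.93
Profit = CNY 89,166.93 − CNY 87,000.00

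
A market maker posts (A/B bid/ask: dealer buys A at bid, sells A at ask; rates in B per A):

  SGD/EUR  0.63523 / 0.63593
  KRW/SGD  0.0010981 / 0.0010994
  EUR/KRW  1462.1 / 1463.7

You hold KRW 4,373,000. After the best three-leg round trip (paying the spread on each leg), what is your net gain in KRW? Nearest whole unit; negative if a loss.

Net profit: KRW 86,944

Best loop KRW → SGD → EUR → KRW:
KRW 4,373,000 × 0.0010981 (sell KRW at bid) = SGD 4,801.99
SGD 4,801.99 × 0.63523 (sell SGD at bid) = EUR 3,050.37
EUR 3,050.37 × 1462.1 (sell EUR at bid) = KRW 4,459,944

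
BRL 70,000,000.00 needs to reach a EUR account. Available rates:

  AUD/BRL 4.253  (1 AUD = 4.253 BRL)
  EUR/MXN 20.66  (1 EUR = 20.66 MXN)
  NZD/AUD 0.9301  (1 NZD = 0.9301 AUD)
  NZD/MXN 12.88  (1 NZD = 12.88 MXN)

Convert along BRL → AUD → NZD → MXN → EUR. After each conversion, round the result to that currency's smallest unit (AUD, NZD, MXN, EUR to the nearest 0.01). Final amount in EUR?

EUR 11,032,109.37

BRL 70,000,000.00 ÷ 4.253 = AUD 16,458,970.14
AUD 16,458,970.14 ÷ 0.9301 = NZD 17,695,914.57
NZD 17,695,914.57 × 12.88 = MXN 227,923,379.66
MXN 227,923,379.66 ÷ 20.66 = EUR 11,032,109.37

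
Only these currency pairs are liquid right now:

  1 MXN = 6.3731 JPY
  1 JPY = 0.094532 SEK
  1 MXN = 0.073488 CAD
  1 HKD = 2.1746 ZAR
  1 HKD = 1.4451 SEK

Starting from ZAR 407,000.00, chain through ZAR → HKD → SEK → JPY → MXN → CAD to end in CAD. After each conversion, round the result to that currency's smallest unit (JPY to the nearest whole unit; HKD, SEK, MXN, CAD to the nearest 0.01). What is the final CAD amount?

CAD 32,991.33

ZAR 407,000.00 ÷ 2.1746 = HKD 187,160.86
HKD 187,160.86 × 1.4451 = SEK 270,466.16
SEK 270,466.16 ÷ 0.094532 = JPY 2,861,107
JPY 2,861,107 ÷ 6.3731 = MXN 448,934.90
MXN 448,934.90 × 0.073488 = CAD 32,991.33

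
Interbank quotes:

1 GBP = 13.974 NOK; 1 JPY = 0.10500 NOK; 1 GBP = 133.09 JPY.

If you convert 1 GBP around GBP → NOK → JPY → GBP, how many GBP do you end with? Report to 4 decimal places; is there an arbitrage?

1.0000 (no arbitrage)

Around GBP → NOK → JPY → GBP: 1 × 13.974 ÷ 0.10500 ÷ 133.09 = 0.999968
Product ≈ 1 (deviation 0.003%, within rounding noise).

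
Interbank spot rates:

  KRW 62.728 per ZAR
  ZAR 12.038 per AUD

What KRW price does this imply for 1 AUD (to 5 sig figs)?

AUD/KRW = 755.12

1 AUD × 12.038 = 12.038 ZAR
12.038 ZAR × 62.728 = 755.12 KRW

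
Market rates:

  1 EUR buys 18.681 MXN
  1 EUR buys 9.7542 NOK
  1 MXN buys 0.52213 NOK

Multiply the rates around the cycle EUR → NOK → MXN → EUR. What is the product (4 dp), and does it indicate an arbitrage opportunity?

1.0000 (no arbitrage)

Around EUR → NOK → MXN → EUR: 1 × 9.7542 ÷ 0.52213 ÷ 18.681 = 1.000030
Product ≈ 1 (deviation 0.003%, within rounding noise).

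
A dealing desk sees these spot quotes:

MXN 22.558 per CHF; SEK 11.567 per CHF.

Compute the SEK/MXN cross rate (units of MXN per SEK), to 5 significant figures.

1 SEK ÷ 11.567 = 0.0864528 CHF
0.0864528 CHF × 22.558 = 1.9502 MXN

SEK/MXN = 1.9502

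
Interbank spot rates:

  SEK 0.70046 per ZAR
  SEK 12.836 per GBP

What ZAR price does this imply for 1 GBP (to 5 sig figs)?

GBP/ZAR = 18.325

1 GBP × 12.836 = 12.836 SEK
12.836 SEK ÷ 0.70046 = 18.3251 ZAR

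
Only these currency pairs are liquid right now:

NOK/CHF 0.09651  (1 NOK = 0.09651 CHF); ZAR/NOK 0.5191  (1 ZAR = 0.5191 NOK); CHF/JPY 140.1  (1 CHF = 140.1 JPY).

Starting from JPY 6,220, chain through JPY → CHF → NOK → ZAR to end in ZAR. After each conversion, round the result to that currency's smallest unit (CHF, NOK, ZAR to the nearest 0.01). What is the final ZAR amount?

JPY 6,220 ÷ 140.1 = CHF 44.40
CHF 44.40 ÷ 0.09651 = NOK 460.06
NOK 460.06 ÷ 0.5191 = ZAR 886.26

ZAR 886.26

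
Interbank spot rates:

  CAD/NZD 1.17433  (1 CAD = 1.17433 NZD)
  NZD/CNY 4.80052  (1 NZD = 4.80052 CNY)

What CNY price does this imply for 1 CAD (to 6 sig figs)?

CAD/CNY = 5.63739

1 CAD × 1.17433 = 1.17433 NZD
1.17433 NZD × 4.80052 = 5.63739 CNY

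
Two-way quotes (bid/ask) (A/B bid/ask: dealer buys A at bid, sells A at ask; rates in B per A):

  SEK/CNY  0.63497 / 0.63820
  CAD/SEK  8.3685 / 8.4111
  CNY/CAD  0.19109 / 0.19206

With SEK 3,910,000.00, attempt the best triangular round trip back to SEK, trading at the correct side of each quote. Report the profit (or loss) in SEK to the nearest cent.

Net profit: SEK 60,228.89

Best loop SEK → CNY → CAD → SEK:
SEK 3,910,000.00 × 0.63497 (sell SEK at bid) = CNY 2,482,732.70
CNY 2,482,732.70 × 0.19109 (sell CNY at bid) = CAD 474,425.39
CAD 474,425.39 × 8.3685 (sell CAD at bid) = SEK 3,970,228.89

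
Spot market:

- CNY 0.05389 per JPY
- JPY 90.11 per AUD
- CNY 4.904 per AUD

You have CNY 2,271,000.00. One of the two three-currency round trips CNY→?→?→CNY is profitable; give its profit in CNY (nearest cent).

Profitable loop is CNY → JPY → AUD → CNY:
CNY 2,271,000.00 ÷ 0.05389 = JPY 42,141,399
JPY 42,141,399 ÷ 90.11 = AUD 467,666.18
AUD 467,666.18 × 4.904 = CNY 2,293,434.93
Profit = CNY 2,293,434.93 − CNY 2,271,000.00

Profit: CNY 22,434.93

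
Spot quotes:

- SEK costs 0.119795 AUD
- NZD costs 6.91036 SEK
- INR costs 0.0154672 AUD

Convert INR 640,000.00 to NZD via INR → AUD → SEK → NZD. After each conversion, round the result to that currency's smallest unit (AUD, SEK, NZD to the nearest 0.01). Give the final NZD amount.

INR 640,000.00 × 0.0154672 = AUD 9,899.01
AUD 9,899.01 ÷ 0.119795 = SEK 82,632.91
SEK 82,632.91 ÷ 6.91036 = NZD 11,957.83

NZD 11,957.83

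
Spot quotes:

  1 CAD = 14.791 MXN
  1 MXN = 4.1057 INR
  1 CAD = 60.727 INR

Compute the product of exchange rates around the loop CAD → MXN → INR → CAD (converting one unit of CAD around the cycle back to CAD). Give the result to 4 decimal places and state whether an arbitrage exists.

Around CAD → MXN → INR → CAD: 1 × 14.791 × 4.1057 ÷ 60.727 = 1.000007
Product ≈ 1 (deviation 0.001%, within rounding noise).

1.0000 (no arbitrage)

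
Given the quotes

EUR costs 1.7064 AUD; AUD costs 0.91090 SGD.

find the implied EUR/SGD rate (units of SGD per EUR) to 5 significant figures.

1 EUR × 1.7064 = 1.7064 AUD
1.7064 AUD × 0.91090 = 1.55436 SGD

EUR/SGD = 1.5544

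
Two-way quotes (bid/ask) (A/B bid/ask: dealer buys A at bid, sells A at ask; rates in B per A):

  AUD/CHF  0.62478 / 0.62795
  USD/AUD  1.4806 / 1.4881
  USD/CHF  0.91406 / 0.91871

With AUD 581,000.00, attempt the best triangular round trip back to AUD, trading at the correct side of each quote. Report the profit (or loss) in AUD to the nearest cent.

Net profit: AUD 4,009.01

Best loop AUD → CHF → USD → AUD:
AUD 581,000.00 × 0.62478 (sell AUD at bid) = CHF 362,997.18
CHF 362,997.18 ÷ 0.91871 (buy USD at ask) = USD 395,116.17
USD 395,116.17 × 1.4806 (sell USD at bid) = AUD 585,009.01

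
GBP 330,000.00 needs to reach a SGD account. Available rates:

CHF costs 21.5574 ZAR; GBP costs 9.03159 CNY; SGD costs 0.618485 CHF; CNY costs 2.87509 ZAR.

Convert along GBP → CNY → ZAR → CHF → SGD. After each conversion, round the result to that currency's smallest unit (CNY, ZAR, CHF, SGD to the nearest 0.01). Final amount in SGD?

GBP 330,000.00 × 9.03159 = CNY 2,980,424.70
CNY 2,980,424.70 × 2.87509 = ZAR 8,568,989.25
ZAR 8,568,989.25 ÷ 21.5574 = CHF 397,496.42
CHF 397,496.42 ÷ 0.618485 = SGD 642,693.71

SGD 642,693.71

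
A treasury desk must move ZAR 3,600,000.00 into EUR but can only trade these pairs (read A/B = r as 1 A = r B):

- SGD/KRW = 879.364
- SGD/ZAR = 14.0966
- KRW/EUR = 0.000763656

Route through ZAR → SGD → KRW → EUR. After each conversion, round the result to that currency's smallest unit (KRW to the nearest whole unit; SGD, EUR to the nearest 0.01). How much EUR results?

EUR 171,496.23

ZAR 3,600,000.00 ÷ 14.0966 = SGD 255,380.73
SGD 255,380.73 × 879.364 = KRW 224,572,620
KRW 224,572,620 × 0.000763656 = EUR 171,496.23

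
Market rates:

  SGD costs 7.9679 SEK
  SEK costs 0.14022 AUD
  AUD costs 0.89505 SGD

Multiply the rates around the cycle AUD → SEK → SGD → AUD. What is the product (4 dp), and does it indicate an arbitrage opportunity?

1.0000 (no arbitrage)

Around AUD → SEK → SGD → AUD: 1 ÷ 0.14022 ÷ 7.9679 ÷ 0.89505 = 0.999997
Product ≈ 1 (deviation 0.000%, within rounding noise).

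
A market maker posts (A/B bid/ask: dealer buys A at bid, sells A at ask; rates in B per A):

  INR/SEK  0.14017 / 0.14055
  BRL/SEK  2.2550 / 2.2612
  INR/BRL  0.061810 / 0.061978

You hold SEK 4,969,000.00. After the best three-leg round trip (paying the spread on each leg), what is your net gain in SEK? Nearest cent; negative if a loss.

Net profit: SEK 898.69

Best loop SEK → BRL → INR → SEK:
SEK 4,969,000.00 ÷ 2.2612 (buy BRL at ask) = BRL 2,197,505.75
BRL 2,197,505.75 ÷ 0.061978 (buy INR at ask) = INR 35,456,222.36
INR 35,456,222.36 × 0.14017 (sell INR at bid) = SEK 4,969,898.69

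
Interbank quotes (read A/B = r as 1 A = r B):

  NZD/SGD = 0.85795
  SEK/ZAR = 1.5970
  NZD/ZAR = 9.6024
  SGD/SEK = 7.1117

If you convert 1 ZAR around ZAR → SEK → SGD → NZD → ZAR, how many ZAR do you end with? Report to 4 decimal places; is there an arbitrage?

Around ZAR → SEK → SGD → NZD → ZAR: 1 ÷ 1.5970 ÷ 7.1117 ÷ 0.85795 × 9.6024 = 0.985461
Product < 1; profitable direction is ZAR → NZD → SGD → SEK → ZAR.

0.9855 (arbitrage exists)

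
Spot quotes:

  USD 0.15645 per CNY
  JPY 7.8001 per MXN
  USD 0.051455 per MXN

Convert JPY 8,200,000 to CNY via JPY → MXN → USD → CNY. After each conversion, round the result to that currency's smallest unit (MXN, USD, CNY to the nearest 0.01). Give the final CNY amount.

CNY 345,752.76

JPY 8,200,000 ÷ 7.8001 = MXN 1,051,268.57
MXN 1,051,268.57 × 0.051455 = USD 54,093.02
USD 54,093.02 ÷ 0.15645 = CNY 345,752.76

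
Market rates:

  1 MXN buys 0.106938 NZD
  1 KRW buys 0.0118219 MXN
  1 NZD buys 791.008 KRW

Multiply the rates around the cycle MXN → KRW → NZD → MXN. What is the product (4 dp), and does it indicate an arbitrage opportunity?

Around MXN → KRW → NZD → MXN: 1 ÷ 0.0118219 ÷ 791.008 ÷ 0.106938 = 1.000000
Product ≈ 1 (deviation 0.000%, within rounding noise).

1.0000 (no arbitrage)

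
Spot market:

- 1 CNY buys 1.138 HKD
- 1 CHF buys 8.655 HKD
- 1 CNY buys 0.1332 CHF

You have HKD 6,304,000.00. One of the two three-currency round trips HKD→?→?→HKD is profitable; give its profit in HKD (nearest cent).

Profit: HKD 82,240.06

Profitable loop is HKD → CNY → CHF → HKD:
HKD 6,304,000.00 ÷ 1.138 = CNY 5,539,543.06
CNY 5,539,543.06 × 0.1332 = CHF 737,867.14
CHF 737,867.14 × 8.655 = HKD 6,386,240.06
Profit = HKD 6,386,240.06 − HKD 6,304,000.00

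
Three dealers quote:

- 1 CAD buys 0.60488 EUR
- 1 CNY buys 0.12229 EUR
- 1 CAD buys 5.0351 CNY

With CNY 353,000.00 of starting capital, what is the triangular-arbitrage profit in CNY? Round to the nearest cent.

Profit: CNY 6,339.14

Profitable loop is CNY → EUR → CAD → CNY:
CNY 353,000.00 × 0.12229 = EUR 43,168.37
EUR 43,168.37 ÷ 0.60488 = CAD 71,366.83
CAD 71,366.83 × 5.0351 = CNY 359,339.14
Profit = CNY 359,339.14 − CNY 353,000.00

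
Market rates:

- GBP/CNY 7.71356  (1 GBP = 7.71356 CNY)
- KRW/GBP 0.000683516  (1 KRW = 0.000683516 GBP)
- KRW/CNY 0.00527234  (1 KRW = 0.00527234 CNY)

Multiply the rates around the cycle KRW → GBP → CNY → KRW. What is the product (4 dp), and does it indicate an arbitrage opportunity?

Around KRW → GBP → CNY → KRW: 1 × 0.000683516 × 7.71356 ÷ 0.00527234 = 1.000000
Product ≈ 1 (deviation 0.000%, within rounding noise).

1.0000 (no arbitrage)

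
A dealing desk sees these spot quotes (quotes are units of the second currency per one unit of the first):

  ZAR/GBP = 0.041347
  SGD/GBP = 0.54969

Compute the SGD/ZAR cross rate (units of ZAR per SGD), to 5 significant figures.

SGD/ZAR = 13.295

1 SGD × 0.54969 = 0.54969 GBP
0.54969 GBP ÷ 0.041347 = 13.2946 ZAR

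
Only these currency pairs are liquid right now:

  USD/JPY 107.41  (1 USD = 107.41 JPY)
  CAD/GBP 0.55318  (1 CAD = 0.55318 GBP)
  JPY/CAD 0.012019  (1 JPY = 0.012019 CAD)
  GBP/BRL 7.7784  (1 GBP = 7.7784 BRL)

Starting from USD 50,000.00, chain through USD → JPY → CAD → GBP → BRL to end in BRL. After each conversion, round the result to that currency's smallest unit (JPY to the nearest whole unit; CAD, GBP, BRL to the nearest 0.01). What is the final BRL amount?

BRL 277,740.84

USD 50,000.00 × 107.41 = JPY 5,370,500
JPY 5,370,500 × 0.012019 = CAD 64,548.04
CAD 64,548.04 × 0.55318 = GBP 35,706.68
GBP 35,706.68 × 7.7784 = BRL 277,740.84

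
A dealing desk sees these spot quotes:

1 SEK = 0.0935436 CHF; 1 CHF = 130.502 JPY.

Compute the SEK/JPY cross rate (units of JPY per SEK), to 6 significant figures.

SEK/JPY = 12.2076

1 SEK × 0.0935436 = 0.0935436 CHF
0.0935436 CHF × 130.502 = 12.2076 JPY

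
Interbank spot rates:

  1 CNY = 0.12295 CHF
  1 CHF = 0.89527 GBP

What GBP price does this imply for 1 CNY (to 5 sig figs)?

1 CNY × 0.12295 = 0.12295 CHF
0.12295 CHF × 0.89527 = 0.110073 GBP

CNY/GBP = 0.11007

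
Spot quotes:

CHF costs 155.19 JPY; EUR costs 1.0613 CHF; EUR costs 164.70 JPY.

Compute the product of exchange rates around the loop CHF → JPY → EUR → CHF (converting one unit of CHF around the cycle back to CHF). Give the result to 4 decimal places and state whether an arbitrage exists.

1.0000 (no arbitrage)

Around CHF → JPY → EUR → CHF: 1 × 155.19 ÷ 164.70 × 1.0613 = 1.000019
Product ≈ 1 (deviation 0.002%, within rounding noise).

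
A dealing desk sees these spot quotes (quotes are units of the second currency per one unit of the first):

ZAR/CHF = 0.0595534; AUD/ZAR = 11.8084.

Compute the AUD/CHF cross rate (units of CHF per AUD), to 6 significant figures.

AUD/CHF = 0.703230

1 AUD × 11.8084 = 11.8084 ZAR
11.8084 ZAR × 0.0595534 = 0.70323 CHF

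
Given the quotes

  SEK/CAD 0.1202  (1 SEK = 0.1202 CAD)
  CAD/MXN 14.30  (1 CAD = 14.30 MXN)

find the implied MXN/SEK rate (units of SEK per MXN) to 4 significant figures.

MXN/SEK = 0.5818

1 MXN ÷ 14.30 = 0.0699301 CAD
0.0699301 CAD ÷ 0.1202 = 0.581781 SEK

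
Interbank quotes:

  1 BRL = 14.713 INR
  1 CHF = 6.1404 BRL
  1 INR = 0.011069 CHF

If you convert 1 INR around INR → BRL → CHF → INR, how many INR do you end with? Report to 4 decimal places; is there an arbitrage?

1.0000 (no arbitrage)

Around INR → BRL → CHF → INR: 1 ÷ 14.713 ÷ 6.1404 ÷ 0.011069 = 0.999986
Product ≈ 1 (deviation 0.001%, within rounding noise).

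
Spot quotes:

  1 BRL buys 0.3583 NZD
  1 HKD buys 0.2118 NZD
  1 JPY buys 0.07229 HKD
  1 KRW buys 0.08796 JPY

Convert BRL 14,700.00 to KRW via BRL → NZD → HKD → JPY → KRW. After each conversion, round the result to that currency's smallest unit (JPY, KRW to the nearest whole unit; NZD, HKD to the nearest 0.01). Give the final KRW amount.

KRW 3,910,880

BRL 14,700.00 × 0.3583 = NZD 5,267.01
NZD 5,267.01 ÷ 0.2118 = HKD 24,867.85
HKD 24,867.85 ÷ 0.07229 = JPY 344,001
JPY 344,001 ÷ 0.08796 = KRW 3,910,880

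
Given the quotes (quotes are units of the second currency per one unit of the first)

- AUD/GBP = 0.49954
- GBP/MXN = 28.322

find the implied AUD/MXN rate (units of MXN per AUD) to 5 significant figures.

AUD/MXN = 14.148

1 AUD × 0.49954 = 0.49954 GBP
0.49954 GBP × 28.322 = 14.148 MXN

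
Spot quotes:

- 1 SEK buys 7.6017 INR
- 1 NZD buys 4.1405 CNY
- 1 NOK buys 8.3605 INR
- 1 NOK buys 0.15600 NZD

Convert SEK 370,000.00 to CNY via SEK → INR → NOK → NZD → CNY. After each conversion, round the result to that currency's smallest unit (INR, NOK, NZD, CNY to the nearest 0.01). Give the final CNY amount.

SEK 370,000.00 × 7.6017 = INR 2,812,629.00
INR 2,812,629.00 ÷ 8.3605 = NOK 336,418.75
NOK 336,418.75 × 0.15600 = NZD 52,481.32
NZD 52,481.32 × 4.1405 = CNY 217,298.91

CNY 217,298.91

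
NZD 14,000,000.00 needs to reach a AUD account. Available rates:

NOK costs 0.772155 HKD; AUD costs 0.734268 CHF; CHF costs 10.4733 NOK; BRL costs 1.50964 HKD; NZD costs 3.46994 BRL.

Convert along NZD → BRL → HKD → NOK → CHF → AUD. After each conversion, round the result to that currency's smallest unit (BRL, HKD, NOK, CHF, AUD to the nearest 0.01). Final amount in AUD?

NZD 14,000,000.00 × 3.46994 = BRL 48,579,160.00
BRL 48,579,160.00 × 1.50964 = HKD 73,337,043.10
HKD 73,337,043.10 ÷ 0.772155 = NOK 94,977,100.58
NOK 94,977,100.58 ÷ 10.4733 = CHF 9,068,498.05
CHF 9,068,498.05 ÷ 0.734268 = AUD 12,350,392.57

AUD 12,350,392.57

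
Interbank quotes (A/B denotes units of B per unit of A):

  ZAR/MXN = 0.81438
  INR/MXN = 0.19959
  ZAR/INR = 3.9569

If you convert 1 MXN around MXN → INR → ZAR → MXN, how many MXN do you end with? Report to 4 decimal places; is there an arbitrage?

Around MXN → INR → ZAR → MXN: 1 ÷ 0.19959 ÷ 3.9569 × 0.81438 = 1.031177
Product > 1; profitable direction is MXN → INR → ZAR → MXN.

1.0312 (arbitrage exists)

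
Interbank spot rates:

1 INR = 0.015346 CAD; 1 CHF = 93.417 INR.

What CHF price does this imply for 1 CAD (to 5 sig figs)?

CAD/CHF = 0.69756

1 CAD ÷ 0.015346 = 65.1636 INR
65.1636 INR ÷ 93.417 = 0.697556 CHF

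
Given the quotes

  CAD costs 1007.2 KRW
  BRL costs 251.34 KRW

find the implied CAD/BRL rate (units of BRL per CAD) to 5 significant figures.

1 CAD × 1007.2 = 1007.2 KRW
1007.2 KRW ÷ 251.34 = 4.00732 BRL

CAD/BRL = 4.0073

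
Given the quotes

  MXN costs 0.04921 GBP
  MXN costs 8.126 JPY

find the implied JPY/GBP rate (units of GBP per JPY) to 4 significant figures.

1 JPY ÷ 8.126 = 0.123062 MXN
0.123062 MXN × 0.04921 = 0.00605587 GBP

JPY/GBP = 0.006056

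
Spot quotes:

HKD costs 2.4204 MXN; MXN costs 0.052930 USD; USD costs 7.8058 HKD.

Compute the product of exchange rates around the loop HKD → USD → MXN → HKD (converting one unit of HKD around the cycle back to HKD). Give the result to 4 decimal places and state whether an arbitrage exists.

1.0000 (no arbitrage)

Around HKD → USD → MXN → HKD: 1 ÷ 7.8058 ÷ 0.052930 ÷ 2.4204 = 0.999985
Product ≈ 1 (deviation 0.001%, within rounding noise).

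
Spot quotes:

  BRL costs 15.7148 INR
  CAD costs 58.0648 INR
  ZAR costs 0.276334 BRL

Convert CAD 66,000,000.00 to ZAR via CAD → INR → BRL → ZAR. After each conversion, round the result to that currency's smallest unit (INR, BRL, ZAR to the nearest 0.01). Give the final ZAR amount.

ZAR 882,497,915.53

CAD 66,000,000.00 × 58.0648 = INR 3,832,276,800.00
INR 3,832,276,800.00 ÷ 15.7148 = BRL 243,864,178.99
BRL 243,864,178.99 ÷ 0.276334 = ZAR 882,497,915.53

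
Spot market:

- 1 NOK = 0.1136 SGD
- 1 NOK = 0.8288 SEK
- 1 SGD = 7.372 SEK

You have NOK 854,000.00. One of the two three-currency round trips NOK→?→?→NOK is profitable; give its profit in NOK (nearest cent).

Profitable loop is NOK → SGD → SEK → NOK:
NOK 854,000.00 × 0.1136 = SGD 97,014.40
SGD 97,014.40 × 7.372 = SEK 715,190.16
SEK 715,190.16 ÷ 0.8288 = NOK 862,922.49
Profit = NOK 862,922.49 − NOK 854,000.00

Profit: NOK 8,922.49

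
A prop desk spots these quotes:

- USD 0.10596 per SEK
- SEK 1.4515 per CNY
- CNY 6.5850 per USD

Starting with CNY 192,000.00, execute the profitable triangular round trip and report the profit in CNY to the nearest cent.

Profit: CNY 2,453.60

Profitable loop is CNY → SEK → USD → CNY:
CNY 192,000.00 × 1.4515 = SEK 278,688.00
SEK 278,688.00 × 0.10596 = USD 29,529.78
USD 29,529.78 × 6.5850 = CNY 194,453.60
Profit = CNY 194,453.60 − CNY 192,000.00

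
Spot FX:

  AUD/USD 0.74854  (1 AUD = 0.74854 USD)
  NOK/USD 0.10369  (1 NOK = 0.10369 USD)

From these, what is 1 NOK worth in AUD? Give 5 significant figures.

1 NOK × 0.10369 = 0.10369 USD
0.10369 USD ÷ 0.74854 = 0.138523 AUD

NOK/AUD = 0.13852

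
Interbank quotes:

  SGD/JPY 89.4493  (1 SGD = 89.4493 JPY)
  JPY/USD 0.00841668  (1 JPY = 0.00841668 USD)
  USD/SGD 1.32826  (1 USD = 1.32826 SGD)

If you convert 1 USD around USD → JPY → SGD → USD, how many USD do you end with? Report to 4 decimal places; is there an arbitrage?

Around USD → JPY → SGD → USD: 1 ÷ 0.00841668 ÷ 89.4493 ÷ 1.32826 = 0.999998
Product ≈ 1 (deviation 0.000%, within rounding noise).

1.0000 (no arbitrage)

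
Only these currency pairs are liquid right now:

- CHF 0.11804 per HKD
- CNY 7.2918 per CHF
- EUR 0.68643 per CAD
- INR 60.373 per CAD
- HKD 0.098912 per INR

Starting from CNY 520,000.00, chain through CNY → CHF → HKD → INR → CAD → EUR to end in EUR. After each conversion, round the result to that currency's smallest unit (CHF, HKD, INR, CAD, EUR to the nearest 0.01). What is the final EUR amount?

EUR 69,445.46

CNY 520,000.00 ÷ 7.2918 = CHF 71,312.98
CHF 71,312.98 ÷ 0.11804 = HKD 604,142.49
HKD 604,142.49 ÷ 0.098912 = INR 6,107,878.62
INR 6,107,878.62 ÷ 60.373 = CAD 101,169.04
CAD 101,169.04 × 0.68643 = EUR 69,445.46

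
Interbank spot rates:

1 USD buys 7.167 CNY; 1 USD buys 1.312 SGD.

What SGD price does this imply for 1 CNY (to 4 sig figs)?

1 CNY ÷ 7.167 = 0.139528 USD
0.139528 USD × 1.312 = 0.183061 SGD

CNY/SGD = 0.1831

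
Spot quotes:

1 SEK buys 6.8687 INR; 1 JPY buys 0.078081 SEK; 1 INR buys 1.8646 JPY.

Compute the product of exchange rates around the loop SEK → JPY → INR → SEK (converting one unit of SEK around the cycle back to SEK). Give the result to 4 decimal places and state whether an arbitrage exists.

1.0000 (no arbitrage)

Around SEK → JPY → INR → SEK: 1 ÷ 0.078081 ÷ 1.8646 ÷ 6.8687 = 0.999987
Product ≈ 1 (deviation 0.001%, within rounding noise).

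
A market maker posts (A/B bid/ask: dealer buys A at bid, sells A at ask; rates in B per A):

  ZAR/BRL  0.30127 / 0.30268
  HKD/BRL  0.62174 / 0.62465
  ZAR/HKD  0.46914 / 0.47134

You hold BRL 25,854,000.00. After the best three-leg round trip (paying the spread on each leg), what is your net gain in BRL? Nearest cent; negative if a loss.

Net profit: BRL 601,293.87

Best loop BRL → HKD → ZAR → BRL:
BRL 25,854,000.00 ÷ 0.62465 (buy HKD at ask) = HKD 41,389,578.16
HKD 41,389,578.16 ÷ 0.47134 (buy ZAR at ask) = ZAR 87,812,573.01
ZAR 87,812,573.01 × 0.30127 (sell ZAR at bid) = BRL 26,455,293.87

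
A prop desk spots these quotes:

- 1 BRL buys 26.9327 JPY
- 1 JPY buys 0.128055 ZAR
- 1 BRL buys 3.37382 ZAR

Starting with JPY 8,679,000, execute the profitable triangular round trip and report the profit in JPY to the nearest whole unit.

Profitable loop is JPY → ZAR → BRL → JPY:
JPY 8,679,000 × 0.128055 = ZAR 1,111,389.34
ZAR 1,111,389.34 ÷ 3.37382 = BRL 329,415.72
BRL 329,415.72 × 26.9327 = JPY 8,872,055
Profit = JPY 8,872,055 − JPY 8,679,000

Profit: JPY 193,055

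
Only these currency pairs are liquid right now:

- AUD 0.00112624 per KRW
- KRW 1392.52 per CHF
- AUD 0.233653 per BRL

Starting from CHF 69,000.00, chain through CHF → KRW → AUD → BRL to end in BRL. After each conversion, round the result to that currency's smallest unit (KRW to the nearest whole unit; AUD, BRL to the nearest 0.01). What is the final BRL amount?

BRL 463,137.69

CHF 69,000.00 × 1392.52 = KRW 96,083,880
KRW 96,083,880 × 0.00112624 = AUD 108,213.51
AUD 108,213.51 ÷ 0.233653 = BRL 463,137.69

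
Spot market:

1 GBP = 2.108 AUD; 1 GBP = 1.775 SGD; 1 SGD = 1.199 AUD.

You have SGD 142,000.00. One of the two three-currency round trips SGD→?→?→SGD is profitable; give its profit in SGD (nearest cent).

Profit: SGD 1,362.41

Profitable loop is SGD → AUD → GBP → SGD:
SGD 142,000.00 × 1.199 = AUD 170,258.00
AUD 170,258.00 ÷ 2.108 = GBP 80,767.55
GBP 80,767.55 × 1.775 = SGD 143,362.41
Profit = SGD 143,362.41 − SGD 142,000.00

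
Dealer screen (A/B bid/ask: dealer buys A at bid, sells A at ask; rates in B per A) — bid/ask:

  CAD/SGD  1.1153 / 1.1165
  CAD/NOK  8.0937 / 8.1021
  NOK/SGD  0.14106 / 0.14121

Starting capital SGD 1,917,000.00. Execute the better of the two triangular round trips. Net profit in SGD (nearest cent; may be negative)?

Best loop SGD → CAD → NOK → SGD:
SGD 1,917,000.00 ÷ 1.1165 (buy CAD at ask) = CAD 1,716,972.68
CAD 1,716,972.68 × 8.0937 (sell CAD at bid) = NOK 13,896,661.80
NOK 13,896,661.80 × 0.14106 (sell NOK at bid) = SGD 1,960,263.11

Net profit: SGD 43,263.11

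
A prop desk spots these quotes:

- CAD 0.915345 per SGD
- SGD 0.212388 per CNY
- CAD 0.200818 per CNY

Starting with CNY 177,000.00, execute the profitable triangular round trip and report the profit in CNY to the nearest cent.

Profit: CNY 5,835.75

Profitable loop is CNY → CAD → SGD → CNY:
CNY 177,000.00 × 0.200818 = CAD 35,544.79
CAD 35,544.79 ÷ 0.915345 = SGD 38,832.12
SGD 38,832.12 ÷ 0.212388 = CNY 182,835.75
Profit = CNY 182,835.75 − CNY 177,000.00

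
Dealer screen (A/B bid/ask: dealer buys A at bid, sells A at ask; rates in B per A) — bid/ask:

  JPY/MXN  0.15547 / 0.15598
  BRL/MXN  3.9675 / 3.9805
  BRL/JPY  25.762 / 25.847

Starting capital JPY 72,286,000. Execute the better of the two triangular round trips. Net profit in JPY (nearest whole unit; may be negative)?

Net profit: JPY 448,882

Best loop JPY → MXN → BRL → JPY:
JPY 72,286,000 × 0.15547 (sell JPY at bid) = MXN 11,238,304.42
MXN 11,238,304.42 ÷ 3.9805 (buy BRL at ask) = BRL 2,823,339.89
BRL 2,823,339.89 × 25.762 (sell BRL at bid) = JPY 72,734,882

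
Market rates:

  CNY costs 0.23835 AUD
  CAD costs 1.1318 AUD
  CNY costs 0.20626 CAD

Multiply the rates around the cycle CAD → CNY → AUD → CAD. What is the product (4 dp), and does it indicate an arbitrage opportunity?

1.0210 (arbitrage exists)

Around CAD → CNY → AUD → CAD: 1 ÷ 0.20626 × 0.23835 ÷ 1.1318 = 1.021011
Product > 1; profitable direction is CAD → CNY → AUD → CAD.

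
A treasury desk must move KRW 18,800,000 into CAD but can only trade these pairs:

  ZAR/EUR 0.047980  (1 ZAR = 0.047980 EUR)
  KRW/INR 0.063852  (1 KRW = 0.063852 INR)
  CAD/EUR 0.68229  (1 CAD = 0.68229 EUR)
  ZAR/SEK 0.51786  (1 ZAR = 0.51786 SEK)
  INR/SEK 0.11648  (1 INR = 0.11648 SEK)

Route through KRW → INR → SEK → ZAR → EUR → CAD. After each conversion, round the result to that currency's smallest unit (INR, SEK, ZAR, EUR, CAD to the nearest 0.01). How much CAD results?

CAD 18,987.28

KRW 18,800,000 × 0.063852 = INR 1,200,417.60
INR 1,200,417.60 × 0.11648 = SEK 139,824.64
SEK 139,824.64 ÷ 0.51786 = ZAR 270,004.71
ZAR 270,004.71 × 0.047980 = EUR 12,954.83
EUR 12,954.83 ÷ 0.68229 = CAD 18,987.28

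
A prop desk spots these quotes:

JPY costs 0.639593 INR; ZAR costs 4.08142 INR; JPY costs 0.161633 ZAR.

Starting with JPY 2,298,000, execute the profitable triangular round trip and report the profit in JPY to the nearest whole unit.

Profitable loop is JPY → ZAR → INR → JPY:
JPY 2,298,000 × 0.161633 = ZAR 371,432.63
ZAR 371,432.63 × 4.08142 = INR 1,515,972.58
INR 1,515,972.58 ÷ 0.639593 = JPY 2,370,214
Profit = JPY 2,370,214 − JPY 2,298,000

Profit: JPY 72,214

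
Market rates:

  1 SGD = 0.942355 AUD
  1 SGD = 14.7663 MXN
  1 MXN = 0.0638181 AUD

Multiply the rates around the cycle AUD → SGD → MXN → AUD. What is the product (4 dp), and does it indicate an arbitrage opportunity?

Around AUD → SGD → MXN → AUD: 1 ÷ 0.942355 × 14.7663 × 0.0638181 = 1.000002
Product ≈ 1 (deviation 0.000%, within rounding noise).

1.0000 (no arbitrage)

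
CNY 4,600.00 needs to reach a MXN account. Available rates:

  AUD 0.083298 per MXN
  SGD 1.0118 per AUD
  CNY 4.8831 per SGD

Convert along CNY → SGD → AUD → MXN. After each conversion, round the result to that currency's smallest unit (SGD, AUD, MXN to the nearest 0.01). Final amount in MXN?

MXN 11,177.10

CNY 4,600.00 ÷ 4.8831 = SGD 942.02
SGD 942.02 ÷ 1.0118 = AUD 931.03
AUD 931.03 ÷ 0.083298 = MXN 11,177.10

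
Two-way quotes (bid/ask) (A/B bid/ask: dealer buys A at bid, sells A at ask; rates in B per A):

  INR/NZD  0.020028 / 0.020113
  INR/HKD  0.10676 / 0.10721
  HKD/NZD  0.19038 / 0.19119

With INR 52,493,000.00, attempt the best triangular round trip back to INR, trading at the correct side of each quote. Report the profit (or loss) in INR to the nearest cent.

Best loop INR → HKD → NZD → INR:
INR 52,493,000.00 × 0.10676 (sell INR at bid) = HKD 5,604,152.68
HKD 5,604,152.68 × 0.19038 (sell HKD at bid) = NZD 1,066,918.59
NZD 1,066,918.59 ÷ 0.020113 (buy INR at ask) = INR 53,046,218.23

Net profit: INR 553,218.23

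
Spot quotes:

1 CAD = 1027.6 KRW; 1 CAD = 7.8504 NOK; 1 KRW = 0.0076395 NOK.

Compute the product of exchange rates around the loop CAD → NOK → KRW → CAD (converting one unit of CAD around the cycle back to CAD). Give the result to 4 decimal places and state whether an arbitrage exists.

1.0000 (no arbitrage)

Around CAD → NOK → KRW → CAD: 1 × 7.8504 ÷ 0.0076395 ÷ 1027.6 = 1.000006
Product ≈ 1 (deviation 0.001%, within rounding noise).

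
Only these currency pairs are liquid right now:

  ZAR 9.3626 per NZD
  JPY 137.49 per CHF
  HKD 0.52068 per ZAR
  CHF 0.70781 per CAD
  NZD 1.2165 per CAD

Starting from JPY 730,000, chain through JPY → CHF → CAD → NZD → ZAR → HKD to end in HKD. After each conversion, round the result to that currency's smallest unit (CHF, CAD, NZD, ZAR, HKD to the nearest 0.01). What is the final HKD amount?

JPY 730,000 ÷ 137.49 = CHF 5,309.48
CHF 5,309.48 ÷ 0.70781 = CAD 7,501.28
CAD 7,501.28 × 1.2165 = NZD 9,125.31
NZD 9,125.31 × 9.3626 = ZAR 85,436.63
ZAR 85,436.63 × 0.52068 = HKD 44,485.14

HKD 44,485.14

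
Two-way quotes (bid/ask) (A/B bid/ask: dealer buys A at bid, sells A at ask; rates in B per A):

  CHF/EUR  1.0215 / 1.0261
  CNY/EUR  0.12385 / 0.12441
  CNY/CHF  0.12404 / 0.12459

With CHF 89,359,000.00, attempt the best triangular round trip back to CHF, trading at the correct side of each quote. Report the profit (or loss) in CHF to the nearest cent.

Best loop CHF → EUR → CNY → CHF:
CHF 89,359,000.00 × 1.0215 (sell CHF at bid) = EUR 91,280,218.50
EUR 91,280,218.50 ÷ 0.12441 (buy CNY at ask) = CNY 733,704,834.82
CNY 733,704,834.82 × 0.12404 (sell CNY at bid) = CHF 91,008,747.71

Net profit: CHF 1,649,747.71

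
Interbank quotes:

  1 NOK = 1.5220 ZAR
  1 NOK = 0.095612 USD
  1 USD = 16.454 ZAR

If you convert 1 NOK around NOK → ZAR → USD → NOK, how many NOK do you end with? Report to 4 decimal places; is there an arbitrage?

Around NOK → ZAR → USD → NOK: 1 × 1.5220 ÷ 16.454 ÷ 0.095612 = 0.967455
Product < 1; profitable direction is NOK → USD → ZAR → NOK.

0.9675 (arbitrage exists)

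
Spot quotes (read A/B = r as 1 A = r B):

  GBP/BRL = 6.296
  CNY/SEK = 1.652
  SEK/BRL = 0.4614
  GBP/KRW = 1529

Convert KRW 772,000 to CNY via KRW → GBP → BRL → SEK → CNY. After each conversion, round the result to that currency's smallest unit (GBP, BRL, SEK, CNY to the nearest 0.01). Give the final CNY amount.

KRW 772,000 ÷ 1529 = GBP 504.91
GBP 504.91 × 6.296 = BRL 3,178.91
BRL 3,178.91 ÷ 0.4614 = SEK 6,889.71
SEK 6,889.71 ÷ 1.652 = CNY 4,170.53

CNY 4,170.53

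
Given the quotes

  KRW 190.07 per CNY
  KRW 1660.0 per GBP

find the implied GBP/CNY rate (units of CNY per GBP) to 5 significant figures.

GBP/CNY = 8.7336

1 GBP × 1660.0 = 1660 KRW
1660 KRW ÷ 190.07 = 8.73362 CNY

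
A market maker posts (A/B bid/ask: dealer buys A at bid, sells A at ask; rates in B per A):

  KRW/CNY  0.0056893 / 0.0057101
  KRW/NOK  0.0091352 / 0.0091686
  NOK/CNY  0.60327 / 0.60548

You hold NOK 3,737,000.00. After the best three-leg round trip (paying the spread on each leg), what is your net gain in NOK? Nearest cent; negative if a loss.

Net profit: NOK 92,826.54

Best loop NOK → KRW → CNY → NOK:
NOK 3,737,000.00 ÷ 0.0091686 (buy KRW at ask) = KRW 407,586,764
KRW 407,586,764 × 0.0056893 (sell KRW at bid) = CNY 2,318,883.37
CNY 2,318,883.37 ÷ 0.60548 (buy NOK at ask) = NOK 3,829,826.54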